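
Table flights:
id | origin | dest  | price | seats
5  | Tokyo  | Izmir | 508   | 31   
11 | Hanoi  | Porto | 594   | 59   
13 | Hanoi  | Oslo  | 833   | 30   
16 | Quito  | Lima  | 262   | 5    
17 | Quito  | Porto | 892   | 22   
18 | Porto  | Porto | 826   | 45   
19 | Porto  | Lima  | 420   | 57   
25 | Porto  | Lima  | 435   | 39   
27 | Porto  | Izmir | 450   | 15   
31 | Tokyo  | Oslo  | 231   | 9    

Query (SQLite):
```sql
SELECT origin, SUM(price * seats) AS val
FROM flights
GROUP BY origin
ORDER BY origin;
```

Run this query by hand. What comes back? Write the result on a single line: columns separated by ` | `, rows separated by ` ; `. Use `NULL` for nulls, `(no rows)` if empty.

Hanoi | 60036 ; Porto | 84825 ; Quito | 20934 ; Tokyo | 17827

For each row compute price * seats.
Group by origin; take SUM of the expression per group.
  Hanoi: ids {11, 13} → SUM(price * seats)=60036
  Porto: ids {18, 19, 25, 27} → SUM(price * seats)=84825
  Quito: ids {16, 17} → SUM(price * seats)=20934
  Tokyo: ids {5, 31} → SUM(price * seats)=17827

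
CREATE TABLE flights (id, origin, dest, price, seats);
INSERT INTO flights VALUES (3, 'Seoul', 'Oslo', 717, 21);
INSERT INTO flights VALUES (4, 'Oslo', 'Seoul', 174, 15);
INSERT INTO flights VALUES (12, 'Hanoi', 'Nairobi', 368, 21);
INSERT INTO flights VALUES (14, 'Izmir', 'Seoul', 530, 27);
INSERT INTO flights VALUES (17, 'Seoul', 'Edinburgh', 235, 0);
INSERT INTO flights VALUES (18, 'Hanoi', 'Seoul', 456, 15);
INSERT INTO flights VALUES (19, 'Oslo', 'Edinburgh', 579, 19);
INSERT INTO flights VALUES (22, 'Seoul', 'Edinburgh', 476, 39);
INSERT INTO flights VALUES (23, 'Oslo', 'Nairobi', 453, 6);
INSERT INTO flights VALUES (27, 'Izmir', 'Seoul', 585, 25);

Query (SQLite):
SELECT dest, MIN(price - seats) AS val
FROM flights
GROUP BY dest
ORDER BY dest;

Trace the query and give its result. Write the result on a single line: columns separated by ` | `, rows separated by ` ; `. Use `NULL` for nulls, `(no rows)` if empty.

Edinburgh | 235 ; Nairobi | 347 ; Oslo | 696 ; Seoul | 159

For each row compute price - seats.
Group by dest; take MIN of the expression per group.
  Edinburgh: ids {17, 19, 22} → MIN(price - seats)=235
  Nairobi: ids {12, 23} → MIN(price - seats)=347
  Oslo: ids {3} → MIN(price - seats)=696
  Seoul: ids {4, 14, 18, 27} → MIN(price - seats)=159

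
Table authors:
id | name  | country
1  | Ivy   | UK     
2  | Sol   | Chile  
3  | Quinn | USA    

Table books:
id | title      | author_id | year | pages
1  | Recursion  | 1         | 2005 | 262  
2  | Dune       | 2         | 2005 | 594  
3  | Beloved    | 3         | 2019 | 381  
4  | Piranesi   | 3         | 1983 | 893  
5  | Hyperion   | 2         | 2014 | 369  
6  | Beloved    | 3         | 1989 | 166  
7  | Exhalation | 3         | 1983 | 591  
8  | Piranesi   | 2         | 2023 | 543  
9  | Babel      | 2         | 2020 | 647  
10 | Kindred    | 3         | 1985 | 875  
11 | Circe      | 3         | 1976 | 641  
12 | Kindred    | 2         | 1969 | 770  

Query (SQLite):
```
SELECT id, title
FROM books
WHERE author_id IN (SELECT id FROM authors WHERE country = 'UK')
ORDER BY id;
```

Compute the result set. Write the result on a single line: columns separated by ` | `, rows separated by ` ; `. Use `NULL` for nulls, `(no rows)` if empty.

Inner query: authors.id where country = 'UK'.
Outer: keep books rows whose author_id is in that set.
Inner query → {1}

1 | Recursion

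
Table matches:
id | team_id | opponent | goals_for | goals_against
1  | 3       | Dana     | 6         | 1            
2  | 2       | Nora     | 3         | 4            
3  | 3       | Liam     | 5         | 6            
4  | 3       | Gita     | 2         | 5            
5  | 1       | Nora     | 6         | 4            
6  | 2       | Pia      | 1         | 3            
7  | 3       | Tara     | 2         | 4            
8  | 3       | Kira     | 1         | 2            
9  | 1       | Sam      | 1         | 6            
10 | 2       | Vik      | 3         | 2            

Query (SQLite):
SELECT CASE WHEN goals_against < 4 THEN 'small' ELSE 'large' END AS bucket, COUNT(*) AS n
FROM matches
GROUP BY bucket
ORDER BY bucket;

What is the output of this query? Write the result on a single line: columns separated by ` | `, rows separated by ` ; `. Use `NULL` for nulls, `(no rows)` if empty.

Bucket rows by goals_against < 4 → 'small' else 'large'; count each bucket.

large | 6 ; small | 4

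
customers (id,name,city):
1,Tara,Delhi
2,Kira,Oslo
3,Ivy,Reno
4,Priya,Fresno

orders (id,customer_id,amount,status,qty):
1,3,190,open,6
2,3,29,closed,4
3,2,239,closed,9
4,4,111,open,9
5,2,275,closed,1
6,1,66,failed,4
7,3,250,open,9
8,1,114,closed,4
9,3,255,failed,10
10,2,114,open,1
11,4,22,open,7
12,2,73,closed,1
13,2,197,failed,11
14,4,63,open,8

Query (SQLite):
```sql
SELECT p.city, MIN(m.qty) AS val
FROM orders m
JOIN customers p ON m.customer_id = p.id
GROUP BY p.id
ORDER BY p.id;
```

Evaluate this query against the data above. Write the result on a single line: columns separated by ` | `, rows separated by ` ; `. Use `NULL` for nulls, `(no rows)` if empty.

Delhi | 4 ; Oslo | 1 ; Reno | 4 ; Fresno | 7

Join each orders row to its customers via customer_id.
Group joined rows by customers.id; compute MIN(m.qty) per group.
  1: ids {6, 8} → MIN(m.qty)=4
  2: ids {3, 5, 10, 12, 13} → MIN(m.qty)=1
  3: ids {1, 2, 7, 9} → MIN(m.qty)=4
  4: ids {4, 11, 14} → MIN(m.qty)=7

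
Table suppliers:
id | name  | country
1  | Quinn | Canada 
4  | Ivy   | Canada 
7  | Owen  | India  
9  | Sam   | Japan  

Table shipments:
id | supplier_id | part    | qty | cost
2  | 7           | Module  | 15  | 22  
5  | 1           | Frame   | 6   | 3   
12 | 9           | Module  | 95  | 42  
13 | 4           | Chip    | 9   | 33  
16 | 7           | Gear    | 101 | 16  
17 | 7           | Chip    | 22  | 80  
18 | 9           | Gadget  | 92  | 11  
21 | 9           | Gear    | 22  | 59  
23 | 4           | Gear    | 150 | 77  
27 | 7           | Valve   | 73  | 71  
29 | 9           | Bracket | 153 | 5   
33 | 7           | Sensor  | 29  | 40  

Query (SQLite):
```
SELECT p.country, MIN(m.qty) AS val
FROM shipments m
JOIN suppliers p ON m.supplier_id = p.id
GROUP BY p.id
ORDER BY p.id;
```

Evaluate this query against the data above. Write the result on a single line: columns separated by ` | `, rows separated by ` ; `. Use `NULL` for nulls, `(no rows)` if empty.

Join each shipments row to its suppliers via supplier_id.
Group joined rows by suppliers.id; compute MIN(m.qty) per group.
  1: ids {5} → MIN(m.qty)=6
  4: ids {13, 23} → MIN(m.qty)=9
  7: ids {2, 16, 17, 27, 33} → MIN(m.qty)=15
  9: ids {12, 18, 21, 29} → MIN(m.qty)=22

Canada | 6 ; Canada | 9 ; India | 15 ; Japan | 22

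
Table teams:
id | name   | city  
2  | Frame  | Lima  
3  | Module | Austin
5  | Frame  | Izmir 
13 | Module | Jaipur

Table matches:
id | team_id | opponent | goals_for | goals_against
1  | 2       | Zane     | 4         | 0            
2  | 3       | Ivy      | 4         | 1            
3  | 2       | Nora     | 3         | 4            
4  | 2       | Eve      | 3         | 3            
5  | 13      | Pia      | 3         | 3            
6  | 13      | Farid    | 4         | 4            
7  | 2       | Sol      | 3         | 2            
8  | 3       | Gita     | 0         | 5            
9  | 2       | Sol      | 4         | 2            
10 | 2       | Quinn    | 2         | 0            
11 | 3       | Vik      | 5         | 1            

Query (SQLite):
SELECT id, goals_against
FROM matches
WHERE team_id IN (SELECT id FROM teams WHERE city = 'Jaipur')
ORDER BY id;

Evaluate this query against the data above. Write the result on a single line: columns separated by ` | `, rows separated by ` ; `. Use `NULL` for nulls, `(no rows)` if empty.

Inner query: teams.id where city = 'Jaipur'.
Outer: keep matches rows whose team_id is in that set.
Inner query → {13}

5 | 3 ; 6 | 4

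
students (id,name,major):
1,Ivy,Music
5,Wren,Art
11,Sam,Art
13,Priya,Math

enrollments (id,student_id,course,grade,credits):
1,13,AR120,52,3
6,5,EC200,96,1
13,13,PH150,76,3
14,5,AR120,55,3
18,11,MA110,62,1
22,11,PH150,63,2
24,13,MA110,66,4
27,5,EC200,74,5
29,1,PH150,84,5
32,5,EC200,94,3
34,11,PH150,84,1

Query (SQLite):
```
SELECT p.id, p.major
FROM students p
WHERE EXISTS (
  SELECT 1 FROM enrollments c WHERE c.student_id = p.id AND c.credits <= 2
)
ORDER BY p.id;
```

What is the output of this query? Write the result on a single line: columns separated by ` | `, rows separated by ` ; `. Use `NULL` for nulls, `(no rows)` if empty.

5 | Art ; 11 | Art

For each students row, check whether any enrollments with matching student_id has credits <= 2.
Keep rows where that is true.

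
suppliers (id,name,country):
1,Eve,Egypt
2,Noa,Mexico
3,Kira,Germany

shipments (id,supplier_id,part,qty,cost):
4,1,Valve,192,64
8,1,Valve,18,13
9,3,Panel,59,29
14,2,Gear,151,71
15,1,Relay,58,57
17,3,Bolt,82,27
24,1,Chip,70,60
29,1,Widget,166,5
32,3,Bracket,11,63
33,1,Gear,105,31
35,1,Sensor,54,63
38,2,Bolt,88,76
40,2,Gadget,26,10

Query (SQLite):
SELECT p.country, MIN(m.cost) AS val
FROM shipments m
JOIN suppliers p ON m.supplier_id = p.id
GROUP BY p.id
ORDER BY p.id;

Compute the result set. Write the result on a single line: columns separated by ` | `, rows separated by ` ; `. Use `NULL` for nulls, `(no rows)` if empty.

Join each shipments row to its suppliers via supplier_id.
Group joined rows by suppliers.id; compute MIN(m.cost) per group.
  1: ids {4, 8, 15, 24, 29, 33, 35} → MIN(m.cost)=5
  2: ids {14, 38, 40} → MIN(m.cost)=10
  3: ids {9, 17, 32} → MIN(m.cost)=27

Egypt | 5 ; Mexico | 10 ; Germany | 27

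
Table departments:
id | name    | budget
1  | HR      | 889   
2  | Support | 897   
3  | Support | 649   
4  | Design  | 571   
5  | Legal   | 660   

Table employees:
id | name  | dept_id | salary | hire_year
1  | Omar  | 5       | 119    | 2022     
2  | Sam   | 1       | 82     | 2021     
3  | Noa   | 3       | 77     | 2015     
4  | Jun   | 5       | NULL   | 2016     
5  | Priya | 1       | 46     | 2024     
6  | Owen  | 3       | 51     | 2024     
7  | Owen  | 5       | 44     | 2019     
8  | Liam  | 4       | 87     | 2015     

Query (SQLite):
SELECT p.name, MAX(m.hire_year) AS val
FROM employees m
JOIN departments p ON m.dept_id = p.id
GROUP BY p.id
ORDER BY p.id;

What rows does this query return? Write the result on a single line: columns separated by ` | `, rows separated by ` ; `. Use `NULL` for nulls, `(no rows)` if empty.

Join each employees row to its departments via dept_id.
Group joined rows by departments.id; compute MAX(m.hire_year) per group.
  1: ids {2, 5} → MAX(m.hire_year)=2024
  3: ids {3, 6} → MAX(m.hire_year)=2024
  4: ids {8} → MAX(m.hire_year)=2015
  5: ids {1, 4, 7} → MAX(m.hire_year)=2022

HR | 2024 ; Support | 2024 ; Design | 2015 ; Legal | 2022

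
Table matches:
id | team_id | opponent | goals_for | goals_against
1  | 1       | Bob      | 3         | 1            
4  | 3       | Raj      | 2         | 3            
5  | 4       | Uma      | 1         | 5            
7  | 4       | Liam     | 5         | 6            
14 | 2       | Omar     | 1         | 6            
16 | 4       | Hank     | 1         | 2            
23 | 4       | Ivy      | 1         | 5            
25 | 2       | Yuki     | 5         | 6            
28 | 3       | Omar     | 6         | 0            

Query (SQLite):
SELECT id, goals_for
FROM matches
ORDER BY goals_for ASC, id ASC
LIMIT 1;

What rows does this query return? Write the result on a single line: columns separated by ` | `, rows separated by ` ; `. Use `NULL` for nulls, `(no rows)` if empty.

5 | 1

Sort by goals_for asc, tiebreak id asc: (1, id=5), (1, id=14), (1, id=16), (1, id=23) …. Take first 1.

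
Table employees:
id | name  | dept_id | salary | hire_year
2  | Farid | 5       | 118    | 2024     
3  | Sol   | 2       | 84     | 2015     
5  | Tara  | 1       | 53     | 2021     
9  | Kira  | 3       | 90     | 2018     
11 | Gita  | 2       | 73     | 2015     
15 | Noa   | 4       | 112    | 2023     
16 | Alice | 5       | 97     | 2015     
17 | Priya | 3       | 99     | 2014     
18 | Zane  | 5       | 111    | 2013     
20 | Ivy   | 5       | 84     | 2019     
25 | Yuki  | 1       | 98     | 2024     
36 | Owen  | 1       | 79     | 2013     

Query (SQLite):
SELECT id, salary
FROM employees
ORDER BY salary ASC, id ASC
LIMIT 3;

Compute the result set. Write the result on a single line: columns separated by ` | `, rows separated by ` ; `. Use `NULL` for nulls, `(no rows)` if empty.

5 | 53 ; 11 | 73 ; 36 | 79

Sort by salary asc, tiebreak id asc: (53, id=5), (73, id=11), (79, id=36), (84, id=3), (84, id=20), (90, id=9) …. Take first 3.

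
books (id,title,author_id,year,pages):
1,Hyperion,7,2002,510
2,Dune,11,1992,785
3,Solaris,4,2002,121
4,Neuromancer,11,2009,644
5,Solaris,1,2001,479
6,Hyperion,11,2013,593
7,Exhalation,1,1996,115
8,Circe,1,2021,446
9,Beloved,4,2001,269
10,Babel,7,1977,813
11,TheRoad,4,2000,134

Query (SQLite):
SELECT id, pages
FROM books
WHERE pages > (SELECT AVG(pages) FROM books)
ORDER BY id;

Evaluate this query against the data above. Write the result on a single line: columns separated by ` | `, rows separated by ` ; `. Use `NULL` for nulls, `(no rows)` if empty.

1 | 510 ; 2 | 785 ; 4 | 644 ; 5 | 479 ; 6 | 593 ; 10 | 813

Scalar subquery: AVG(pages) over all books rows = 446.272727 (≈; comparison uses full precision).
Keep rows where pages > that value.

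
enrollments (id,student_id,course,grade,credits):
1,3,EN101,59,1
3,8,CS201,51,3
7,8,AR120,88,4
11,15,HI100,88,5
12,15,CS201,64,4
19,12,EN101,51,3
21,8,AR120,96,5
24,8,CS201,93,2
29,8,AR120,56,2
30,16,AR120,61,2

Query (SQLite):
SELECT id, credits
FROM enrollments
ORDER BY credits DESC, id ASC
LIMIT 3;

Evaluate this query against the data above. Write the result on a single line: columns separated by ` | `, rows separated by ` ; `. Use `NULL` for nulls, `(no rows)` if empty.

Sort by credits desc, tiebreak id asc: (5, id=11), (5, id=21), (4, id=7), (4, id=12), (3, id=3), (3, id=19) …. Take first 3.

11 | 5 ; 21 | 5 ; 7 | 4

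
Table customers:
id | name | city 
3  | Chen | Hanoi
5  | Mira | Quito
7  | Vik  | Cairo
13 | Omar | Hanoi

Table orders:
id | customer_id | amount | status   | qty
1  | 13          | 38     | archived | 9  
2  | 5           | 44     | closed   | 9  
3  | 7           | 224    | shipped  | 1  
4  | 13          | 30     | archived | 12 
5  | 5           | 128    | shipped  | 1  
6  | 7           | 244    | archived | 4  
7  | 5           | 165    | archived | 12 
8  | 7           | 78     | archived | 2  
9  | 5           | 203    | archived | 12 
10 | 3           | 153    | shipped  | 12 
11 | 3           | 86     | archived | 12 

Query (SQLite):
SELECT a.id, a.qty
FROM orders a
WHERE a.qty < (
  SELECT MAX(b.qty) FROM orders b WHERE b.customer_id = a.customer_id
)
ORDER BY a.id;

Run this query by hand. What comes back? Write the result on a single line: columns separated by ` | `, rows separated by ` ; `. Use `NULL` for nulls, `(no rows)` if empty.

1 | 9 ; 2 | 9 ; 3 | 1 ; 5 | 1 ; 8 | 2

For each orders row a, compute MAX(qty) over rows sharing a.customer_id.
Keep row a if a.qty < that per-group MAX.
  customer_id=3: MAX(qty) = 12
  customer_id=5: MAX(qty) = 12
  customer_id=7: MAX(qty) = 4
  customer_id=13: MAX(qty) = 12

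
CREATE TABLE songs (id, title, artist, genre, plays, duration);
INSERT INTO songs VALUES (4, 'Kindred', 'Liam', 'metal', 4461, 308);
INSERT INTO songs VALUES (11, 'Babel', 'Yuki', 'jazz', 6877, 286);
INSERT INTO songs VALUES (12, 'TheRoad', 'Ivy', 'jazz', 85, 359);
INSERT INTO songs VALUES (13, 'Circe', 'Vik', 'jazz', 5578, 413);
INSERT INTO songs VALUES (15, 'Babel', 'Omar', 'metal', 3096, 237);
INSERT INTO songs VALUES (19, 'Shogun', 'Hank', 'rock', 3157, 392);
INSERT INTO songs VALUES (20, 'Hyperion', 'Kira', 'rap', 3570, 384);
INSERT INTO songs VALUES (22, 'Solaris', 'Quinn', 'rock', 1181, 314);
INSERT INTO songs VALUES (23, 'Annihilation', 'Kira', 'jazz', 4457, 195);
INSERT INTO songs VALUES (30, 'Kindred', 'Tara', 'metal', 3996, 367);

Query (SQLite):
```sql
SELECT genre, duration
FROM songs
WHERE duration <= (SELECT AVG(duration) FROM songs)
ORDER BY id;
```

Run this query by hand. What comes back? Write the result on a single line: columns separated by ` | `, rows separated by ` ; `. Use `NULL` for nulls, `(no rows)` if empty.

metal | 308 ; jazz | 286 ; metal | 237 ; rock | 314 ; jazz | 195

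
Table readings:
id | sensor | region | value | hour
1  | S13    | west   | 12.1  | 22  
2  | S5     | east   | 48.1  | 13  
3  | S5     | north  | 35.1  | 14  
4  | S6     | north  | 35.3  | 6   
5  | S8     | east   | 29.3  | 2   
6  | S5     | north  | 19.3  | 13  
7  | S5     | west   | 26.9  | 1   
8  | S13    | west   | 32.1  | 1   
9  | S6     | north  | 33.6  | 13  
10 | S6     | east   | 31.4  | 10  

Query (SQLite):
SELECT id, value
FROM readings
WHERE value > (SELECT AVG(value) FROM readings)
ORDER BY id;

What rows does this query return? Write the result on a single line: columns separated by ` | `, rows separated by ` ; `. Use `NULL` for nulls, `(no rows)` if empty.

Scalar subquery: AVG(value) over all readings rows = 30.32.
Keep rows where value > that value.

2 | 48.1 ; 3 | 35.1 ; 4 | 35.3 ; 8 | 32.1 ; 9 | 33.6 ; 10 | 31.4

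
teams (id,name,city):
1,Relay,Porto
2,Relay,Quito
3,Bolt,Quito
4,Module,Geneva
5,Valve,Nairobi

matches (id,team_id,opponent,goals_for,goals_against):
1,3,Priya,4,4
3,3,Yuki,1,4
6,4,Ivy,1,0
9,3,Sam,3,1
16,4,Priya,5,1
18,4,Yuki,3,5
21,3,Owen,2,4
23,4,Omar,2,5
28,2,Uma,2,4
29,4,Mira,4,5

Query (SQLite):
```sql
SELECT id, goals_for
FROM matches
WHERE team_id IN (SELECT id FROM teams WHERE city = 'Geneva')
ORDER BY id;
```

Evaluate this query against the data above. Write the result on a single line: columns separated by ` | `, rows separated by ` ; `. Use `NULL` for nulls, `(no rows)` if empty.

6 | 1 ; 16 | 5 ; 18 | 3 ; 23 | 2 ; 29 | 4

Inner query: teams.id where city = 'Geneva'.
Outer: keep matches rows whose team_id is in that set.
Inner query → {4}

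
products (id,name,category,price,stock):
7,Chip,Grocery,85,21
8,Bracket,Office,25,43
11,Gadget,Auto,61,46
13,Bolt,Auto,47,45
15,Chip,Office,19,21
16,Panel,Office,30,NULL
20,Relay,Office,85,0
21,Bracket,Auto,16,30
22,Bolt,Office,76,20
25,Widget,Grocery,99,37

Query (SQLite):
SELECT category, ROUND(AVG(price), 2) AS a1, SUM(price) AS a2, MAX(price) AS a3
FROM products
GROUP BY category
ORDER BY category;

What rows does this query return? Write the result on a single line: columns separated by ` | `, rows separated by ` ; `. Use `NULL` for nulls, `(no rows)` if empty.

Group products by category.
Per group compute: ROUND(AVG(price), 2), SUM(price), MAX(price).
  Auto: ids {11, 13, 21} → ROUND(AVG(price), 2)=41.33, SUM(price)=124, MAX(price)=61
  Grocery: ids {7, 25} → ROUND(AVG(price), 2)=92, SUM(price)=184, MAX(price)=99
  Office: ids {8, 15, 16, 20, 22} → ROUND(AVG(price), 2)=47, SUM(price)=235, MAX(price)=85

Auto | 41.33 | 124 | 61 ; Grocery | 92 | 184 | 99 ; Office | 47 | 235 | 85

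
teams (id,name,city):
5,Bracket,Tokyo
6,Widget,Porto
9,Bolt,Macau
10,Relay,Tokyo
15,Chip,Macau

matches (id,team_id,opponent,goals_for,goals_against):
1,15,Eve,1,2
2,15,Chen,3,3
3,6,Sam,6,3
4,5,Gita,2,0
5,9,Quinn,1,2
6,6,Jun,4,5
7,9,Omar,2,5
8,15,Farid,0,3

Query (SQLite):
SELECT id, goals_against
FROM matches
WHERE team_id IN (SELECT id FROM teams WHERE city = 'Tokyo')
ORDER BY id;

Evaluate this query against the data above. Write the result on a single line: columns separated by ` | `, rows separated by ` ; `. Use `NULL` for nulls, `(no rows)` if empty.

Inner query: teams.id where city = 'Tokyo'.
Outer: keep matches rows whose team_id is in that set.
Inner query → {5, 10}

4 | 0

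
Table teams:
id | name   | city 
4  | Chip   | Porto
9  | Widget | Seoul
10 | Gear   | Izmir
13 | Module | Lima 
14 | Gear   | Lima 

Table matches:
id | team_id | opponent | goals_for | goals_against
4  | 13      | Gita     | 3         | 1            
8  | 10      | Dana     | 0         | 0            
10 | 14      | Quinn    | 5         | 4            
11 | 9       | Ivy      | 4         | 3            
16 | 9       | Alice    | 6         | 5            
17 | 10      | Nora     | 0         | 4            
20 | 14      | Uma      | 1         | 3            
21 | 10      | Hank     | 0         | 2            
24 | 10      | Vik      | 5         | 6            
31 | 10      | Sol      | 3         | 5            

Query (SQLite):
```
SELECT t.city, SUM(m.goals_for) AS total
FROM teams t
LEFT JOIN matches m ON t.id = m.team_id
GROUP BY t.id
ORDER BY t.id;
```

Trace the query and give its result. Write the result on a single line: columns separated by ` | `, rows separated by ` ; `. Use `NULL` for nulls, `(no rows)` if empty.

LEFT JOIN keeps every teams row; unmatched ones get NULL for matches columns.
Group by teams.id and compute SUM(m.goals_for). SUM over an all-NULL group is NULL.
  4: ids {—} → SUM(m.goals_for)=NULL
  9: ids {11, 16} → SUM(m.goals_for)=10
  10: ids {8, 17, 21, 24, 31} → SUM(m.goals_for)=8
  13: ids {4} → SUM(m.goals_for)=3
  14: ids {10, 20} → SUM(m.goals_for)=6

Porto | NULL ; Seoul | 10 ; Izmir | 8 ; Lima | 3 ; Lima | 6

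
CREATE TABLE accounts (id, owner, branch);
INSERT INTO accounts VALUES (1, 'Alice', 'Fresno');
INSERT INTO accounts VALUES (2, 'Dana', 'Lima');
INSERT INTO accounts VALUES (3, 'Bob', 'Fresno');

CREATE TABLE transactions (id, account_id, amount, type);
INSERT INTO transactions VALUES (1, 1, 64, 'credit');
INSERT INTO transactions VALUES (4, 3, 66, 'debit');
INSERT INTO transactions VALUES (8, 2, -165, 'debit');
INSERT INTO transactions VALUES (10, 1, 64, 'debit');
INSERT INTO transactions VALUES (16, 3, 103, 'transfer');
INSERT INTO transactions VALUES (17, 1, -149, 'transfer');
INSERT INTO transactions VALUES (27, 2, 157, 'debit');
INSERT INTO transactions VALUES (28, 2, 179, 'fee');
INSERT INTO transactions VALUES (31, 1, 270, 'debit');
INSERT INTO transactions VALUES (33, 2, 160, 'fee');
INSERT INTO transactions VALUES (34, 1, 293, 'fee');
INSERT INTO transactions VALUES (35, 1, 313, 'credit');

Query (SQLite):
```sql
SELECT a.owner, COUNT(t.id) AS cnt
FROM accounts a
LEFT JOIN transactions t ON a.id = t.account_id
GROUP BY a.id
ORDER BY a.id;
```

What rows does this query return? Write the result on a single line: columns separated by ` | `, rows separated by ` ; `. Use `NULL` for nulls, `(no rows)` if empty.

Alice | 6 ; Dana | 4 ; Bob | 2

LEFT JOIN keeps every accounts row; unmatched ones get NULL for transactions columns.
Group by accounts.id and compute COUNT(t.id). COUNT(col) of an all-NULL group is 0.
  1: ids {1, 10, 17, 31, 34, 35} → COUNT(t.id)=6
  2: ids {8, 27, 28, 33} → COUNT(t.id)=4
  3: ids {4, 16} → COUNT(t.id)=2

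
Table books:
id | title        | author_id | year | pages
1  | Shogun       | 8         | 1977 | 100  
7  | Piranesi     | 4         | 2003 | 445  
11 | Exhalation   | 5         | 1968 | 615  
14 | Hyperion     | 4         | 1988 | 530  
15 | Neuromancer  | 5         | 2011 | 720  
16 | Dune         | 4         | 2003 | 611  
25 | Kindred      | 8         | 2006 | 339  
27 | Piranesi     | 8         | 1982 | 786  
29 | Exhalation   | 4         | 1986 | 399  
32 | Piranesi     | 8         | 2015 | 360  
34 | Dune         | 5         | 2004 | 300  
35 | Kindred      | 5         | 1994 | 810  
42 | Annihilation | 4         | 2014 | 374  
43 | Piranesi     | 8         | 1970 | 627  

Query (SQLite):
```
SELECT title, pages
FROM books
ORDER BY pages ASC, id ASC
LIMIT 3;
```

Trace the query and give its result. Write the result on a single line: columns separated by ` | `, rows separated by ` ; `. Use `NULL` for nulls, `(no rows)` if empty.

Shogun | 100 ; Dune | 300 ; Kindred | 339

Sort by pages asc, tiebreak id asc: (100, id=1), (300, id=34), (339, id=25), (360, id=32), (374, id=42), (399, id=29) …. Take first 3.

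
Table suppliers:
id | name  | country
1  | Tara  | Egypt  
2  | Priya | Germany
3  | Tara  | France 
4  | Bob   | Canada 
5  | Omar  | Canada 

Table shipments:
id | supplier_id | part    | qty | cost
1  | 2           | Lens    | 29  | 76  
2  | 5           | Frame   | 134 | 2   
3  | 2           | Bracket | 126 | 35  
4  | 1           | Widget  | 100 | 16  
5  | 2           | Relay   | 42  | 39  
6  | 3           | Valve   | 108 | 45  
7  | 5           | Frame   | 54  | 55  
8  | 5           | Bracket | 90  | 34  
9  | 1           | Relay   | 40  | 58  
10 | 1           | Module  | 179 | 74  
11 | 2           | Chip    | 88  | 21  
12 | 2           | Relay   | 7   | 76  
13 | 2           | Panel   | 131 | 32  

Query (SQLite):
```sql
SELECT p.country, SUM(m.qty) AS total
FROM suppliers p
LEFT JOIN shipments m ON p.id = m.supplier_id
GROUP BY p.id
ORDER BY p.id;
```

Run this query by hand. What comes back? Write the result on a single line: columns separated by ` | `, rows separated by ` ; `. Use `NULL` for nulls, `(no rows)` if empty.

LEFT JOIN keeps every suppliers row; unmatched ones get NULL for shipments columns.
Group by suppliers.id and compute SUM(m.qty). SUM over an all-NULL group is NULL.
  1: ids {4, 9, 10} → SUM(m.qty)=319
  2: ids {1, 3, 5, 11, 12, 13} → SUM(m.qty)=423
  3: ids {6} → SUM(m.qty)=108
  4: ids {—} → SUM(m.qty)=NULL
  5: ids {2, 7, 8} → SUM(m.qty)=278

Egypt | 319 ; Germany | 423 ; France | 108 ; Canada | NULL ; Canada | 278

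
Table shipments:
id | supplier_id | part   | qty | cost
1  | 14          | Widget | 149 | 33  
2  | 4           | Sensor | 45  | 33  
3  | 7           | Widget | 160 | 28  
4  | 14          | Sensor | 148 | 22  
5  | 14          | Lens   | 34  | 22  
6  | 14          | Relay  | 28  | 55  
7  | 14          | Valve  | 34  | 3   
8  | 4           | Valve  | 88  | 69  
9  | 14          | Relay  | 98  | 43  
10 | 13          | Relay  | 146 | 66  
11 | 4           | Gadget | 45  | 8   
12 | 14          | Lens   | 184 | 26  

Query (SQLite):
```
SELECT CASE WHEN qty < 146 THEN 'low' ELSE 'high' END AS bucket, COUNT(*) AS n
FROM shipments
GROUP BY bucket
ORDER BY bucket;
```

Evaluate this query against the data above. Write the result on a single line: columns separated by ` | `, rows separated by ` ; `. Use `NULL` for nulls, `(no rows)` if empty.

high | 5 ; low | 7

Bucket rows by qty < 146 → 'low' else 'high'; count each bucket.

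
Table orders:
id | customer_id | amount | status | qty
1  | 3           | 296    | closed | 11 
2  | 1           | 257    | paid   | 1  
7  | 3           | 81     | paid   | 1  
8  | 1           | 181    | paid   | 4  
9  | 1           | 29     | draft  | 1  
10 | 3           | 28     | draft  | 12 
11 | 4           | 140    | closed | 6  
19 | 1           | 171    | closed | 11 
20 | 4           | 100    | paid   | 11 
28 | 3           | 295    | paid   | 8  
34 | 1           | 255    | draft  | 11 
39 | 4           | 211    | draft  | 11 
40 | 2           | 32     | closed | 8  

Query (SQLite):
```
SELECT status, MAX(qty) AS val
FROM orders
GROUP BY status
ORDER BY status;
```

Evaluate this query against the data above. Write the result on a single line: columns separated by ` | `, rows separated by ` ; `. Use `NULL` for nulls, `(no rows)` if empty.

closed | 11 ; draft | 12 ; paid | 11

Partition orders by status; compute MAX(qty) within each group.
  closed: ids {1, 11, 19, 40} → MAX(qty)=11
  draft: ids {9, 10, 34, 39} → MAX(qty)=12
  paid: ids {2, 7, 8, 20, 28} → MAX(qty)=11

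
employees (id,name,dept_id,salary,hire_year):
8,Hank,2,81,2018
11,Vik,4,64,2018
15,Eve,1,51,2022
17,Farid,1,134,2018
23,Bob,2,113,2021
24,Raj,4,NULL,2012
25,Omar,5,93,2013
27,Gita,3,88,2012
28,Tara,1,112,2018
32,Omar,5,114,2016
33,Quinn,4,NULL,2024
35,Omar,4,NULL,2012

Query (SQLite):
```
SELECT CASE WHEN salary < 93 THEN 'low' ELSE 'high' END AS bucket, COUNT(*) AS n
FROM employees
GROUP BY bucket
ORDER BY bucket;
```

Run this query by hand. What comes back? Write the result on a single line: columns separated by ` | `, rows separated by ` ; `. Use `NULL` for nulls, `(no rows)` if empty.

high | 8 ; low | 4

Bucket rows by salary < 93 → 'low' else 'high'; count each bucket.
NULL < 93 is unknown, so NULL salary falls into ELSE → 'high'.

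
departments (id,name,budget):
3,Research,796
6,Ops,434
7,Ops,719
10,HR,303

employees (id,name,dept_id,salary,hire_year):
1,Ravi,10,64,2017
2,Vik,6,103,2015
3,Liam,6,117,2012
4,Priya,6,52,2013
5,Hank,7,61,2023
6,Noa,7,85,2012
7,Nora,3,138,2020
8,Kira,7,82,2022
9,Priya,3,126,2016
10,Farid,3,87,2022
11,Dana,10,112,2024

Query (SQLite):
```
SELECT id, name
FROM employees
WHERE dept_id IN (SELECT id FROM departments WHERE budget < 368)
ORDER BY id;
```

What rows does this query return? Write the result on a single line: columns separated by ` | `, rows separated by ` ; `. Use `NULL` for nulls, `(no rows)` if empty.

1 | Ravi ; 11 | Dana

Inner query: departments.id where budget < 368.
Outer: keep employees rows whose dept_id is in that set.
Inner query → {10}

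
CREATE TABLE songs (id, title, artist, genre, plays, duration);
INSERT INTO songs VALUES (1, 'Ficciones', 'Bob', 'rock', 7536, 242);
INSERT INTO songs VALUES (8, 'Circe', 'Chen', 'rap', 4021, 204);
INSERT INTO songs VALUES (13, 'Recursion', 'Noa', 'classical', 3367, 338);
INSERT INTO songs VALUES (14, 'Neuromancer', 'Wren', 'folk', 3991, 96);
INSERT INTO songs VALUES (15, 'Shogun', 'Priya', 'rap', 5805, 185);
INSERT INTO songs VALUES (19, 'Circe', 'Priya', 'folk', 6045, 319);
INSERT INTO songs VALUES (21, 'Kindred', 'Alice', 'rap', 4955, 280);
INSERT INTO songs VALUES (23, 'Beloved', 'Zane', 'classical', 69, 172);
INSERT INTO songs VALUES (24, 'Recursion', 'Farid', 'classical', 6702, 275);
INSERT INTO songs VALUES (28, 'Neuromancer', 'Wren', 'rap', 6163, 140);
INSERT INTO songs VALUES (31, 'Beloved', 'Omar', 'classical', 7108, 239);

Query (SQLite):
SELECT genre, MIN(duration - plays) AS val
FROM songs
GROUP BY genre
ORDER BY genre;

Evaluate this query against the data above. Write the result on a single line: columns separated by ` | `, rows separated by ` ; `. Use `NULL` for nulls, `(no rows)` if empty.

classical | -6869 ; folk | -5726 ; rap | -6023 ; rock | -7294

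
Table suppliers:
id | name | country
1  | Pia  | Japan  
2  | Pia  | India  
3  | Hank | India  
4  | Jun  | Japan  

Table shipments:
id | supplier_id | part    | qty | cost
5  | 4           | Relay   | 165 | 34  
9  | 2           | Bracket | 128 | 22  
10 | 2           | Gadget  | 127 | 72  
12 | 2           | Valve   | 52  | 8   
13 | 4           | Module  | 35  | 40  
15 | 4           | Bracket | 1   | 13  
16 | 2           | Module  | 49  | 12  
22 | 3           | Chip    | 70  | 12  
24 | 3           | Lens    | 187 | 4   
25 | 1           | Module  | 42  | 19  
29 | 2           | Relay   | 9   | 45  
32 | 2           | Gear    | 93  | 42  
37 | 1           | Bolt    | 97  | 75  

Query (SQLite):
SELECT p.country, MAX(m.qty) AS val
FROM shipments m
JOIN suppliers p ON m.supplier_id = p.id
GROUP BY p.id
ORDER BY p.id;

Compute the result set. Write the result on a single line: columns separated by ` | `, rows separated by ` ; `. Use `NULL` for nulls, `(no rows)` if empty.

Japan | 97 ; India | 128 ; India | 187 ; Japan | 165

Join each shipments row to its suppliers via supplier_id.
Group joined rows by suppliers.id; compute MAX(m.qty) per group.
  1: ids {25, 37} → MAX(m.qty)=97
  2: ids {9, 10, 12, 16, 29, 32} → MAX(m.qty)=128
  3: ids {22, 24} → MAX(m.qty)=187
  4: ids {5, 13, 15} → MAX(m.qty)=165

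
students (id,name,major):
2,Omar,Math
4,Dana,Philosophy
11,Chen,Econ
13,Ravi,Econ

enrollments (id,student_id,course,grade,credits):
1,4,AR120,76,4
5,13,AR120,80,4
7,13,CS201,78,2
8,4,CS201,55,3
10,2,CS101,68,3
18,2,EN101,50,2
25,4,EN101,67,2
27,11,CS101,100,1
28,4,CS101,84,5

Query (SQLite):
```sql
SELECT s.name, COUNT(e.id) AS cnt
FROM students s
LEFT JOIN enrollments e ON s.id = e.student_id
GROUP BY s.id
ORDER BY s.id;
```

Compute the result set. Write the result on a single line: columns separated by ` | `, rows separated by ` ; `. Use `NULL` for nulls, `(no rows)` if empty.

Omar | 2 ; Dana | 4 ; Chen | 1 ; Ravi | 2

LEFT JOIN keeps every students row; unmatched ones get NULL for enrollments columns.
Group by students.id and compute COUNT(e.id). COUNT(col) of an all-NULL group is 0.
  2: ids {10, 18} → COUNT(e.id)=2
  4: ids {1, 8, 25, 28} → COUNT(e.id)=4
  11: ids {27} → COUNT(e.id)=1
  13: ids {5, 7} → COUNT(e.id)=2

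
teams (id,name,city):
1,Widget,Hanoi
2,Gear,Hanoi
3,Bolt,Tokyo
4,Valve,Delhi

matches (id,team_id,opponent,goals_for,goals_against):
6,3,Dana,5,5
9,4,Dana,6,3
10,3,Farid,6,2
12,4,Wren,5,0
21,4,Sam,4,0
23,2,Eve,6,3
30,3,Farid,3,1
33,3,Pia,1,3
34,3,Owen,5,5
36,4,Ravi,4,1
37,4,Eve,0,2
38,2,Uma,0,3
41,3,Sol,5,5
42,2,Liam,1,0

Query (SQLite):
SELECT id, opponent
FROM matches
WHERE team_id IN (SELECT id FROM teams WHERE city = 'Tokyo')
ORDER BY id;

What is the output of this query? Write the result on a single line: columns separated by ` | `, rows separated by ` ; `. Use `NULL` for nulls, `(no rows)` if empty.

Inner query: teams.id where city = 'Tokyo'.
Outer: keep matches rows whose team_id is in that set.
Inner query → {3}

6 | Dana ; 10 | Farid ; 30 | Farid ; 33 | Pia ; 34 | Owen ; 41 | Sol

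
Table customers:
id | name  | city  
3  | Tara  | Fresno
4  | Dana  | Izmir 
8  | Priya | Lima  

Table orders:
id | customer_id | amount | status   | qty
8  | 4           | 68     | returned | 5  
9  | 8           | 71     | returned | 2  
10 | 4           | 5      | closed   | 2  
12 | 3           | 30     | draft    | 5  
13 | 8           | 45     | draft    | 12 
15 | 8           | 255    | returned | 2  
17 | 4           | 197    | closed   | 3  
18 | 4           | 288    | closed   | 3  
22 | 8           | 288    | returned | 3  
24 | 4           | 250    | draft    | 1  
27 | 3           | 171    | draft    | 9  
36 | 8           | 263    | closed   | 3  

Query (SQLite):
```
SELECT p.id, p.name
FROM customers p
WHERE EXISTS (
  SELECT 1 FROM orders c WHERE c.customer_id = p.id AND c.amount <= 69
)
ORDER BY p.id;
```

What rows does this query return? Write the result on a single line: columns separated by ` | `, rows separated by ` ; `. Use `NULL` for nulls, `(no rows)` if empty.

For each customers row, check whether any orders with matching customer_id has amount <= 69.
Keep rows where that is true.

3 | Tara ; 4 | Dana ; 8 | Priya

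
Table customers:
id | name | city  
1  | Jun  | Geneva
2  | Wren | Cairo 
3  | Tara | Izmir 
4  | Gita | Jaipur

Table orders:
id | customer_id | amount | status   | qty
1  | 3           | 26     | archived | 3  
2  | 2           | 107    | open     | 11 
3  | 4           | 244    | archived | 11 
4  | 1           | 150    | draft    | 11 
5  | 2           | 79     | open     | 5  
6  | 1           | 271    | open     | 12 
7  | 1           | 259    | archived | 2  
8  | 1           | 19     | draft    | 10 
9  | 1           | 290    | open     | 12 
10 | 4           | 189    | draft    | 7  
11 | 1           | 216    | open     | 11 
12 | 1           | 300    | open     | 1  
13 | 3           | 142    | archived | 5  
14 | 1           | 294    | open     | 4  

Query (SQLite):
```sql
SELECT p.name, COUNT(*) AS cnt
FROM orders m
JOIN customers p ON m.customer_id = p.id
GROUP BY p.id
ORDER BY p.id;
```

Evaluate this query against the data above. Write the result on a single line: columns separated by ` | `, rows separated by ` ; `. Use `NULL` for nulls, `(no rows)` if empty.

Jun | 8 ; Wren | 2 ; Tara | 2 ; Gita | 2

Join each orders row to its customers via customer_id.
Group joined rows by customers.id; compute COUNT(*) per group.
  1: ids {4, 6, 7, 8, 9, 11, 12, 14} → COUNT(*)=8
  2: ids {2, 5} → COUNT(*)=2
  3: ids {1, 13} → COUNT(*)=2
  4: ids {3, 10} → COUNT(*)=2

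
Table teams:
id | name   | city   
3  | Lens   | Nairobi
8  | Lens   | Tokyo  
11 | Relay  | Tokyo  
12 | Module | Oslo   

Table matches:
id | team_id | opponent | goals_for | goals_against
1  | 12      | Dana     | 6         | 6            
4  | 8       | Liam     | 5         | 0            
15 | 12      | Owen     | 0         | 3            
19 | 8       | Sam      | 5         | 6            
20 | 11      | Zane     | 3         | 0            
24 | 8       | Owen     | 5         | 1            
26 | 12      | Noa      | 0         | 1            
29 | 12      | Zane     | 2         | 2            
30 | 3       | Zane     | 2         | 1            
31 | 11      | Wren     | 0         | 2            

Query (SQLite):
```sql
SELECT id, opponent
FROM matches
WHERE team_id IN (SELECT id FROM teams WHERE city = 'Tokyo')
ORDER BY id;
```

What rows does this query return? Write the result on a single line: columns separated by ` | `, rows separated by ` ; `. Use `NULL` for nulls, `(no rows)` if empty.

4 | Liam ; 19 | Sam ; 20 | Zane ; 24 | Owen ; 31 | Wren

Inner query: teams.id where city = 'Tokyo'.
Outer: keep matches rows whose team_id is in that set.
Inner query → {8, 11}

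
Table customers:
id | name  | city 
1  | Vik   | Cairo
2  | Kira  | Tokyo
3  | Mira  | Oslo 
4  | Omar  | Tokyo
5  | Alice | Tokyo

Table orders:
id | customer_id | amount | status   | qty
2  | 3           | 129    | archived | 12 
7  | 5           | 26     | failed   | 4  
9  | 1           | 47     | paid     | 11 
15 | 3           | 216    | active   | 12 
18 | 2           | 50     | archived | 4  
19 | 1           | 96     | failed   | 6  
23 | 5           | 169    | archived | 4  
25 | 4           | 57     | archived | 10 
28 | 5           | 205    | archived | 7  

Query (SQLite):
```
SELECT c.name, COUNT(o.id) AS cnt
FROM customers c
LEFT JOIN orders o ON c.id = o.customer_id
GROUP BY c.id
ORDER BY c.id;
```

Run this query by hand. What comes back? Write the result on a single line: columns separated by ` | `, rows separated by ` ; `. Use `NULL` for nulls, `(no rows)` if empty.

LEFT JOIN keeps every customers row; unmatched ones get NULL for orders columns.
Group by customers.id and compute COUNT(o.id). COUNT(col) of an all-NULL group is 0.
  1: ids {9, 19} → COUNT(o.id)=2
  2: ids {18} → COUNT(o.id)=1
  3: ids {2, 15} → COUNT(o.id)=2
  4: ids {25} → COUNT(o.id)=1
  5: ids {7, 23, 28} → COUNT(o.id)=3

Vik | 2 ; Kira | 1 ; Mira | 2 ; Omar | 1 ; Alice | 3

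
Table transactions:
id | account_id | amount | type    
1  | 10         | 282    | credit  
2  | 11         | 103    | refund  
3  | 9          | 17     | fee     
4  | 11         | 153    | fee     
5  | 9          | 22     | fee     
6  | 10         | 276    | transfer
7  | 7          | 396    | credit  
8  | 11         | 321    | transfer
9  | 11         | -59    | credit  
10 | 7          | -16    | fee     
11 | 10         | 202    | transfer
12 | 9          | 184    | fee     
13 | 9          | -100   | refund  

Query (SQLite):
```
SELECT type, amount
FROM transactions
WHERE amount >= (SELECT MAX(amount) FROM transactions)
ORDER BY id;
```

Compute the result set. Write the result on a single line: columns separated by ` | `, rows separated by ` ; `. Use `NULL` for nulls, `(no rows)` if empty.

Scalar subquery: MAX(amount) over all transactions rows = 396.
Keep rows where amount >= that value.

credit | 396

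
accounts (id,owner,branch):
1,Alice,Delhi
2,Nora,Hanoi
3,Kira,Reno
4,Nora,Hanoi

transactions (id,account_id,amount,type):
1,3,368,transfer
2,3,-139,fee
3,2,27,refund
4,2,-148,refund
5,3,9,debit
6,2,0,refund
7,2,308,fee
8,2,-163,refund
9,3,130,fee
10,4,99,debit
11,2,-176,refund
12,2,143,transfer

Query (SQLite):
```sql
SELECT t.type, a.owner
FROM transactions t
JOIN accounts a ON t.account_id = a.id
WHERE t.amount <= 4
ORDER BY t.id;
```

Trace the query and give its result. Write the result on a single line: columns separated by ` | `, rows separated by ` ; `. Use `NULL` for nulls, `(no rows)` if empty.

Each transactions row matches the accounts row where account_id = accounts.id.
Then keep rows with t.amount <= 4.

fee | Kira ; refund | Nora ; refund | Nora ; refund | Nora ; refund | Nora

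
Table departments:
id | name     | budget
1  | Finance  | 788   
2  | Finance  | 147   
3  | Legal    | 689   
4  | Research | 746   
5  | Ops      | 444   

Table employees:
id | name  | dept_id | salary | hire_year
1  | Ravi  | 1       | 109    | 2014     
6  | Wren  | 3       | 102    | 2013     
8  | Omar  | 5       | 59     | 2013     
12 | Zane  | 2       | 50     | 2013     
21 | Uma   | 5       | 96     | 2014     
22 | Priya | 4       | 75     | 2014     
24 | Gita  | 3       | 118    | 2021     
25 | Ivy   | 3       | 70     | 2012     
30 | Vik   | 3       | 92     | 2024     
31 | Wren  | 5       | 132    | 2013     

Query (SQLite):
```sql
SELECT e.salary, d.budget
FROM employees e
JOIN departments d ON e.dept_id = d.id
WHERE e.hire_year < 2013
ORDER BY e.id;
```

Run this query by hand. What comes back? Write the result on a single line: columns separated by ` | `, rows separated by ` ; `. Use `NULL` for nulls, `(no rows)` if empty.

Each employees row matches the departments row where dept_id = departments.id.
Then keep rows with e.hire_year < 2013.

70 | 689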